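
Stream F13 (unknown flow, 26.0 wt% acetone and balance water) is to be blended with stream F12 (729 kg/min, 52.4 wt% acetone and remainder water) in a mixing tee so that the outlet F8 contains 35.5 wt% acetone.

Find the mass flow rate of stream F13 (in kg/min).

1297 kg/min

Let F13 be the unknown flow. Total out = 729 + F13.
acetone balance: 382 + 0.260·F13 = 0.355·(729 + F13)
(0.260 − 0.355)·F13 = 0.355×729 − 382 = -123.2
F13 = -123.2 / -0.095 = 1296.9 kg/min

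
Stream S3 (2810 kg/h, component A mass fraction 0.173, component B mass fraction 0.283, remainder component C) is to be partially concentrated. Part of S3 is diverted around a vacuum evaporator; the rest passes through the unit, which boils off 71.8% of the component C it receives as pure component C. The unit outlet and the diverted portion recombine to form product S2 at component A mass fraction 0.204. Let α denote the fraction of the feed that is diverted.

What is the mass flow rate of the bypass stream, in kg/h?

1717 kg/h

All 2810×0.173 = 486.13 kg/h of component A reaches S2, so S2 = 486.13/0.204 = 2383 kg/h and vapour = 427.01 kg/h.
The evaporator receives (1−α)·2810 of feed at 0.544 component C and removes 0.718 of that component C:
0.718×0.544×(1−α)×2810 = 427.01
(1−α) = 427.01/1097.6 = 0.3891;  α = 0.6109.
Bypass flow = 0.6109×2810 = 1716.8 kg/h.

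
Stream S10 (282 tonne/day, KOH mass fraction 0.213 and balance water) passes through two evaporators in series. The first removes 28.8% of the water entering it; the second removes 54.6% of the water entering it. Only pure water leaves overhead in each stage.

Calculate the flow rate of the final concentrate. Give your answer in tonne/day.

131.8 tonne/day

water in feed = 282×0.787 = 221.93 tonne/day.
After stage 1: water left = (1−0.288)×221.93 = 158.02; stream total = 218.08 tonne/day.
After stage 2: water left = (1−0.546)×158.02 = 71.74; final concentrate = 131.81 tonne/day.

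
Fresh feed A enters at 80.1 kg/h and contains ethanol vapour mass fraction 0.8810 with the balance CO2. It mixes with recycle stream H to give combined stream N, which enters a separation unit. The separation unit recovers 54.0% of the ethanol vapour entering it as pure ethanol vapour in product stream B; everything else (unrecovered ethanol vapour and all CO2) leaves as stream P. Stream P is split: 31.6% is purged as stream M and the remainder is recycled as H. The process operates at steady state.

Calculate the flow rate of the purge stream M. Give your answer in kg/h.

CO2 enters only via A and leaves only via the purge: 80.1×0.119 = 0.316×(CO2 in P), and the separation unit passes all CO2, so CO2 in N = CO2 in P = 30.164 kg/h.
ethanol vapour in N: m_A = 80.1×0.881 + (1−0.316)·(1−0.540)·m_A, so m_A = 70.568/0.6854 = 102.97 kg/h.
P = (1−0.540)×102.97 + 30.164 = 77.528 kg/h.
Purge M = 0.316×77.528 = 24.499 kg/h.

24.5 kg/h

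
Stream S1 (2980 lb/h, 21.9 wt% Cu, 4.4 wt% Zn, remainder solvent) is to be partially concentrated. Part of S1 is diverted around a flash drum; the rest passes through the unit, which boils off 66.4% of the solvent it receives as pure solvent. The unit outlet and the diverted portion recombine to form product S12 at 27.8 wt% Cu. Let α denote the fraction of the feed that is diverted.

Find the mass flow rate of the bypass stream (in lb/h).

1688 lb/h

All 2980×0.219 = 652.62 lb/h of Cu reaches S12, so S12 = 652.62/0.278 = 2347.6 lb/h and vapour = 632.45 lb/h.
The evaporator receives (1−α)·2980 of feed at 0.737 solvent and removes 0.664 of that solvent:
0.664×0.737×(1−α)×2980 = 632.45
(1−α) = 632.45/1458.3 = 0.4337;  α = 0.5663.
Bypass flow = 0.5663×2980 = 1687.6 lb/h.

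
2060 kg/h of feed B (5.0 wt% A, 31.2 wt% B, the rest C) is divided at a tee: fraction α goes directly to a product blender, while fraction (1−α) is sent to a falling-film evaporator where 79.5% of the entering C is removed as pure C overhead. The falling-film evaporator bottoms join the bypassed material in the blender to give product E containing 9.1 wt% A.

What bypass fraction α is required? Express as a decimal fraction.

0.112

All 2060×0.050 = 103 kg/h of A reaches E, so E = 103/0.091 = 1131.9 kg/h and vapour = 928.13 kg/h.
The evaporator receives (1−α)·2060 of feed at 0.638 C and removes 0.795 of that C:
0.795×0.638×(1−α)×2060 = 928.13
(1−α) = 928.13/1044.9 = 0.8883;  α = 0.1117.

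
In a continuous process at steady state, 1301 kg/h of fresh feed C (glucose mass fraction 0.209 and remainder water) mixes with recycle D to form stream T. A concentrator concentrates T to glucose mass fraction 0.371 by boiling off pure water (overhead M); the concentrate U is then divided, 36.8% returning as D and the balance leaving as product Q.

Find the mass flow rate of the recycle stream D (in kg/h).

Overall glucose balance (none leaves overhead): glucose in fresh feed = glucose in product, i.e. 1301×0.209 = (1−0.368)·U·0.371.
U = 271.91/(0.371×0.632) = 1159.7 kg/h.
Recycle D = 0.368×1159.7 = 426.76 kg/h.

426.8 kg/h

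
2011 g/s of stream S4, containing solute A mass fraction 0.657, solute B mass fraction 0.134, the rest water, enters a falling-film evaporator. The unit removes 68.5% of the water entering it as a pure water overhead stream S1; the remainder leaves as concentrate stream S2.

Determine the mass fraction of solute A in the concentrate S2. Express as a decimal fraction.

solute A is not removed: 2011×0.657 = 1321.2 g/s of solute A enters S2.
water entering = 2011×0.209 = 420.3 g/s; overhead removed = 0.685×420.3 = 287.9 g/s.
Concentrate = 2011 − 287.9 = 1723.1 g/s.
Mass fraction = 1321.2/1723.1 = 0.767.

0.767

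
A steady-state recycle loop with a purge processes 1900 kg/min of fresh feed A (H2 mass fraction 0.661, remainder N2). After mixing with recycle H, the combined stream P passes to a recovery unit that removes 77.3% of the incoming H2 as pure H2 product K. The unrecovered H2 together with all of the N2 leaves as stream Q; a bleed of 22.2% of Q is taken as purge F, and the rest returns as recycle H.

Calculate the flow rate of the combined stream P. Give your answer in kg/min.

N2 enters only via A and leaves only via the purge: 1900×0.339 = 0.222×(N2 in Q), and the recovery unit passes all N2, so N2 in P = N2 in Q = 2901.4 kg/min.
H2 in P: m_A = 1900×0.661 + (1−0.222)·(1−0.773)·m_A, so m_A = 1255.9/0.8234 = 1525.3 kg/min.
P = 1525.3 + 2901.4 = 4426.6 kg/min.

4427 kg/min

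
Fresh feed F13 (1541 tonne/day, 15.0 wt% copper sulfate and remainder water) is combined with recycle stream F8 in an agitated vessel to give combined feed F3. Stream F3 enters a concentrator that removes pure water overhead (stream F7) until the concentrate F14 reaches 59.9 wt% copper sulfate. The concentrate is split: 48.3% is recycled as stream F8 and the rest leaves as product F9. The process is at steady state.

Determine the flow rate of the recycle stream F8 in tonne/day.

360.5 tonne/day

Overall copper sulfate balance (none leaves overhead): copper sulfate in fresh feed = copper sulfate in product, i.e. 1541×0.150 = (1−0.483)·F14·0.599.
F14 = 231.15/(0.599×0.517) = 746.41 tonne/day.
Recycle F8 = 0.483×746.41 = 360.52 tonne/day.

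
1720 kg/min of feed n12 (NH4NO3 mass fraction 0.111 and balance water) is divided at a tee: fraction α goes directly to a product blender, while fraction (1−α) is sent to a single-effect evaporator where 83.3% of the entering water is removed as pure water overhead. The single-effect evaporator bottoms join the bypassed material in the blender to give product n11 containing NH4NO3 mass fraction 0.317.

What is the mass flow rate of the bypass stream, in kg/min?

All 1720×0.111 = 190.92 kg/min of NH4NO3 reaches n11, so n11 = 190.92/0.317 = 602.27 kg/min and vapour = 1117.7 kg/min.
The evaporator receives (1−α)·1720 of feed at 0.889 water and removes 0.833 of that water:
0.833×0.889×(1−α)×1720 = 1117.7
(1−α) = 1117.7/1273.7 = 0.8775;  α = 0.1225.
Bypass flow = 0.1225×1720 = 210.65 kg/min.

210.7 kg/min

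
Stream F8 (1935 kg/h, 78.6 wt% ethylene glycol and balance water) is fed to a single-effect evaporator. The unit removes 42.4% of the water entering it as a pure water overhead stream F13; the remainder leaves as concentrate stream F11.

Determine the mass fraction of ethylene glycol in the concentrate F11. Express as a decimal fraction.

ethylene glycol is not removed: 1935×0.786 = 1520.9 kg/h of ethylene glycol enters F11.
water entering = 1935×0.214 = 414.09 kg/h; overhead removed = 0.424×414.09 = 175.57 kg/h.
Concentrate = 1935 − 175.57 = 1759.4 kg/h.
Mass fraction = 1520.9/1759.4 = 0.864.

0.864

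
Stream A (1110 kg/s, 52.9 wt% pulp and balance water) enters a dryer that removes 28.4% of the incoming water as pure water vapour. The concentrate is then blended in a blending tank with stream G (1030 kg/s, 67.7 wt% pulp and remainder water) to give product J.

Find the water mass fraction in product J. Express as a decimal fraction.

Vapour removed = 0.284×0.471×1110 = 148.48 kg/s; concentrate = 961.52 kg/s.
water reaching the mixer = 374.33 (from concentrate) + 1030×0.323 = 707.02 kg/s.
Product flow = 961.52 + 1030 = 1991.5 kg/s; water fraction = 0.355.

0.355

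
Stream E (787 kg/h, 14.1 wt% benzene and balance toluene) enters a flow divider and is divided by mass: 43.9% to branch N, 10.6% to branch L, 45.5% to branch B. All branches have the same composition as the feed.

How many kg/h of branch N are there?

Branch N flow = 0.439×787 = 345.49 kg/h.

345.5 kg/h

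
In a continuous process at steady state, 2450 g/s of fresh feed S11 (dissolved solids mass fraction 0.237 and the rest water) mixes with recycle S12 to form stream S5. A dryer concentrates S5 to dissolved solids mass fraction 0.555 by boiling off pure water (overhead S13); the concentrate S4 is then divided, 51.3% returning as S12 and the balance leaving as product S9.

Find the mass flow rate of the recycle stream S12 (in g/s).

Overall dissolved solids balance (none leaves overhead): dissolved solids in fresh feed = dissolved solids in product, i.e. 2450×0.237 = (1−0.513)·S4·0.555.
S4 = 580.65/(0.555×0.487) = 2148.3 g/s.
Recycle S12 = 0.513×2148.3 = 1102.1 g/s.

1102 g/s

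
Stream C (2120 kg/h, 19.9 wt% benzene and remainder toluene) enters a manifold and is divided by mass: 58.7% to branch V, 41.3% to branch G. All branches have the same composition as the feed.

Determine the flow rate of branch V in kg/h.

Branch V flow = 0.587×2120 = 1244.4 kg/h.

1244 kg/h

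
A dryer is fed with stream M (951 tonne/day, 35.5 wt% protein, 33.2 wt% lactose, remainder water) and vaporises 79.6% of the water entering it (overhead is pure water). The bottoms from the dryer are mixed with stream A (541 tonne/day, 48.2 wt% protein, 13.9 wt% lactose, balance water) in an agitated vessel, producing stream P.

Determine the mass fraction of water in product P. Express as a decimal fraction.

Vapour removed = 0.796×0.313×951 = 236.94 tonne/day; concentrate = 714.06 tonne/day.
water reaching the mixer = 60.723 (from concentrate) + 541×0.379 = 265.76 tonne/day.
Product flow = 714.06 + 541 = 1255.1 tonne/day; water fraction = 0.2118.

0.2118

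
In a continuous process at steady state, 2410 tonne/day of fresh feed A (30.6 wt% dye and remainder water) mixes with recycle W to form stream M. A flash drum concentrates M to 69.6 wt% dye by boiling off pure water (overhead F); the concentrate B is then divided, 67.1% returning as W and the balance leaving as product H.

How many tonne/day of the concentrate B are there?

Overall dye balance (none leaves overhead): dye in fresh feed = dye in product, i.e. 2410×0.306 = (1−0.671)·B·0.696.
B = 737.46/(0.696×0.329) = 3220.6 tonne/day.

3221 tonne/day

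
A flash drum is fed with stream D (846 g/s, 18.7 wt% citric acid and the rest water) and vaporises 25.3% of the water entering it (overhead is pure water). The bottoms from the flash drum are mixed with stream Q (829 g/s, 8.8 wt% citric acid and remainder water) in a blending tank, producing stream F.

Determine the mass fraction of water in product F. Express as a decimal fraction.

Vapour removed = 0.253×0.813×846 = 174.01 g/s; concentrate = 671.99 g/s.
water reaching the mixer = 513.79 (from concentrate) + 829×0.912 = 1269.8 g/s.
Product flow = 671.99 + 829 = 1501 g/s; water fraction = 0.8460.

0.8460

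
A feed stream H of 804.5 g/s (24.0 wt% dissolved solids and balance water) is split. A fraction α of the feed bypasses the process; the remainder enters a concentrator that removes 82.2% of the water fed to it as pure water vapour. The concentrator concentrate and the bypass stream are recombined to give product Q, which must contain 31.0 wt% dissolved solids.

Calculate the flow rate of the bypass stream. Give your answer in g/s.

513.7 g/s

All 804.5×0.240 = 193.08 g/s of dissolved solids reaches Q, so Q = 193.08/0.310 = 622.84 g/s and vapour = 181.66 g/s.
The evaporator receives (1−α)·804.5 of feed at 0.760 water and removes 0.822 of that water:
0.822×0.760×(1−α)×804.5 = 181.66
(1−α) = 181.66/502.59 = 0.3615;  α = 0.6385.
Bypass flow = 0.6385×804.5 = 513.71 g/s.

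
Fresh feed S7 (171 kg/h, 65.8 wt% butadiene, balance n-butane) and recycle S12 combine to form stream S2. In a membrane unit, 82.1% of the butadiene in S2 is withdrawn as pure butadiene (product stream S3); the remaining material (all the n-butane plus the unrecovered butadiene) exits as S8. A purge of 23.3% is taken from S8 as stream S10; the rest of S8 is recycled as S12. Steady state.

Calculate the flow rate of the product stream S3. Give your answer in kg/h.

butadiene in S2: m_A = 171×0.658 + (1−0.233)·(1−0.821)·m_A, so m_A = 112.52/0.8627 = 130.42 kg/h.
Product S3 = 0.821×130.42 = 107.08 kg/h.

107.1 kg/h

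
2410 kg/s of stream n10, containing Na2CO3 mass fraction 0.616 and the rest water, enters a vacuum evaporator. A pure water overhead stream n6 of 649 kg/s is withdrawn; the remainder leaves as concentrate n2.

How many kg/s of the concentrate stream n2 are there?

Concentrate = 2410 − 649 = 1761 kg/s.

1761 kg/s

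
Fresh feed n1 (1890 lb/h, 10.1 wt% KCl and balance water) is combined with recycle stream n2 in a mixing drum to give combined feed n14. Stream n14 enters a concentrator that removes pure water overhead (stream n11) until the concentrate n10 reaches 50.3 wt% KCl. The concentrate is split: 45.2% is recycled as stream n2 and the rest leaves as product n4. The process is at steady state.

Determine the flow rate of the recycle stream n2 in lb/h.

313 lb/h

Overall KCl balance (none leaves overhead): KCl in fresh feed = KCl in product, i.e. 1890×0.101 = (1−0.452)·n10·0.503.
n10 = 190.89/(0.503×0.548) = 692.52 lb/h.
Recycle n2 = 0.452×692.52 = 313.02 lb/h.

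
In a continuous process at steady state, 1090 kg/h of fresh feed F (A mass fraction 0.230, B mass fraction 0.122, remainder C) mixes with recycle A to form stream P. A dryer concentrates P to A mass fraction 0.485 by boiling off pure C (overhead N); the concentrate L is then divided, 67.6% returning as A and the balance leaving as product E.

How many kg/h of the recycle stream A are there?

Overall A balance (none leaves overhead): A in fresh feed = A in product, i.e. 1090×0.230 = (1−0.676)·L·0.485.
L = 250.7/(0.485×0.324) = 1595.4 kg/h.
Recycle A = 0.676×1595.4 = 1078.5 kg/h.

1078 kg/h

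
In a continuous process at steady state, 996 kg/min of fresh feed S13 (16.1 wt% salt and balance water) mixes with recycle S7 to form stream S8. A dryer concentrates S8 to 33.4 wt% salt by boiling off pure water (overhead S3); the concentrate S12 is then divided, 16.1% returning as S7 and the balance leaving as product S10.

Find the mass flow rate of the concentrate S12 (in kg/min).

Overall salt balance (none leaves overhead): salt in fresh feed = salt in product, i.e. 996×0.161 = (1−0.161)·S12·0.334.
S12 = 160.36/(0.334×0.839) = 572.24 kg/min.

572.2 kg/min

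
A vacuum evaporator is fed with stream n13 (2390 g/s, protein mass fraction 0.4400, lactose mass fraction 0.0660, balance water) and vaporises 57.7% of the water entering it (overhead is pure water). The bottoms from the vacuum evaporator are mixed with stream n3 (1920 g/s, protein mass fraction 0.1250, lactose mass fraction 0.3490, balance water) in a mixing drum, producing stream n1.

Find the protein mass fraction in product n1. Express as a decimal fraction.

0.3559

Vapour removed = 0.577×0.494×2390 = 681.24 g/s; concentrate = 1708.8 g/s.
protein reaching the mixer = 1051.6 (from concentrate) + 1920×0.125 = 1291.6 g/s.
Product flow = 1708.8 + 1920 = 3628.8 g/s; protein fraction = 0.3559.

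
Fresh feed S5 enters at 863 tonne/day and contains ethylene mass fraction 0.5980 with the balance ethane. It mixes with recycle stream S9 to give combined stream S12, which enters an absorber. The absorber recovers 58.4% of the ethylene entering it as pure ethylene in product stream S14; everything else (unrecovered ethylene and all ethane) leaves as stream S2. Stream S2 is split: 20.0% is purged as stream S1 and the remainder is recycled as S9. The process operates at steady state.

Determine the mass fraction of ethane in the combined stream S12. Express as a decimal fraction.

0.6916

ethane enters only via S5 and leaves only via the purge: 863×0.402 = 0.200×(ethane in S2), and the absorber passes all ethane, so ethane in S12 = ethane in S2 = 1734.6 tonne/day.
ethylene in S12: m_A = 863×0.598 + (1−0.200)·(1−0.584)·m_A, so m_A = 516.07/0.6672 = 773.49 tonne/day.
S12 = 773.49 + 1734.6 = 2508.1 tonne/day.
ethane fraction in S12 = 1734.6/2508.1 = 0.6916.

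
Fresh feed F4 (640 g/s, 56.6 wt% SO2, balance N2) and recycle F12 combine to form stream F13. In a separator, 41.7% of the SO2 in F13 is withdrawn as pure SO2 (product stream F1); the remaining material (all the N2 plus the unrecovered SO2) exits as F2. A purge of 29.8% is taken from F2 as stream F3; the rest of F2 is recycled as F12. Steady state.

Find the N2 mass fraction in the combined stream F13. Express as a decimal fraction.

N2 enters only via F4 and leaves only via the purge: 640×0.434 = 0.298×(N2 in F2), and the separator passes all N2, so N2 in F13 = N2 in F2 = 932.08 g/s.
SO2 in F13: m_A = 640×0.566 + (1−0.298)·(1−0.417)·m_A, so m_A = 362.24/0.5907 = 613.2 g/s.
F13 = 613.2 + 932.08 = 1545.3 g/s.
N2 fraction in F13 = 932.08/1545.3 = 0.603.

0.603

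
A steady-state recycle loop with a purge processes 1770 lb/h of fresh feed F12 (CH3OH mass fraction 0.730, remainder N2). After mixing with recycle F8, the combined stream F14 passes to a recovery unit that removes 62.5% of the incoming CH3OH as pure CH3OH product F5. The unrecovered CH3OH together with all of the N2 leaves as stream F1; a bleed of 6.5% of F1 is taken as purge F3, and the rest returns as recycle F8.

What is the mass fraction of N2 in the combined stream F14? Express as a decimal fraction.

0.787

N2 enters only via F12 and leaves only via the purge: 1770×0.270 = 0.065×(N2 in F1), and the recovery unit passes all N2, so N2 in F14 = N2 in F1 = 7352.3 lb/h.
CH3OH in F14: m_A = 1770×0.730 + (1−0.065)·(1−0.625)·m_A, so m_A = 1292.1/0.6494 = 1989.8 lb/h.
F14 = 1989.8 + 7352.3 = 9342.1 lb/h.
N2 fraction in F14 = 7352.3/9342.1 = 0.787.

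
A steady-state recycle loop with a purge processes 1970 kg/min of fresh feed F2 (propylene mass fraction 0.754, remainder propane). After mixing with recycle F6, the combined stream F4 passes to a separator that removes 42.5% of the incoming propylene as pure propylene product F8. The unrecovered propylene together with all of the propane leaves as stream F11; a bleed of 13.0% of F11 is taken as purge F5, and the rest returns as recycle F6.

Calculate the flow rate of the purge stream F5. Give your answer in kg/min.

706.8 kg/min

propane enters only via F2 and leaves only via the purge: 1970×0.246 = 0.130×(propane in F11), and the separator passes all propane, so propane in F4 = propane in F11 = 3727.8 kg/min.
propylene in F4: m_A = 1970×0.754 + (1−0.130)·(1−0.425)·m_A, so m_A = 1485.4/0.4998 = 2972.2 kg/min.
F11 = (1−0.425)×2972.2 + 3727.8 = 5436.9 kg/min.
Purge F5 = 0.130×5436.9 = 706.8 kg/min.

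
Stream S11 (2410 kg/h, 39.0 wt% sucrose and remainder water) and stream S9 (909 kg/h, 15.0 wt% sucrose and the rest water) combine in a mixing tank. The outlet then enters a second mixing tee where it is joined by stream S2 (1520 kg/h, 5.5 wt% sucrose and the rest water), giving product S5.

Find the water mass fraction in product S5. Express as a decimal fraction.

Overall, product flow = 4839 kg/h.
water in = 2410×0.610 + 909×0.850 + 1520×0.945 = 3679.1 kg/h.
water fraction in S5 = 0.760.

0.760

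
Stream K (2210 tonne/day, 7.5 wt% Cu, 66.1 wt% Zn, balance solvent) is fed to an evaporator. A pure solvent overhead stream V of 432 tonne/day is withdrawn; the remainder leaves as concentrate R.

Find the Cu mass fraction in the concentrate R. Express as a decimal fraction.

0.093

Cu is not removed: 2210×0.075 = 165.75 tonne/day of Cu enters R.
Concentrate = 2210 − 432 = 1778 tonne/day.
Mass fraction = 165.75/1778 = 0.093.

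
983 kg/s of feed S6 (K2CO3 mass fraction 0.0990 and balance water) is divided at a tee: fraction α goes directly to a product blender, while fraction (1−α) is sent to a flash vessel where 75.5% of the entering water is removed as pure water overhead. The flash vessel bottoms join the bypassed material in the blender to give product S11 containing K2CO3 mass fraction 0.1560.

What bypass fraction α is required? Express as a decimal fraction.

0.463

All 983×0.099 = 97.317 kg/s of K2CO3 reaches S11, so S11 = 97.317/0.156 = 623.83 kg/s and vapour = 359.17 kg/s.
The evaporator receives (1−α)·983 of feed at 0.901 water and removes 0.755 of that water:
0.755×0.901×(1−α)×983 = 359.17
(1−α) = 359.17/668.69 = 0.5371;  α = 0.4629.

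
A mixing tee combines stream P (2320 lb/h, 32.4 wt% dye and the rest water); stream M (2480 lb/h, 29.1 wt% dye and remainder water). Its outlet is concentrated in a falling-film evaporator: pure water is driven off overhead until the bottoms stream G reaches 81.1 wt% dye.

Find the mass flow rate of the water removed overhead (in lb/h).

2983 lb/h

dye entering = 2320×0.324 + 2480×0.291 = 1473.4 lb/h.
All dye reports to G, so G = 1473.4/0.811 = 1816.7 lb/h.
Total feed = 4800 lb/h; overhead = 4800 − 1816.7 = 2983.3 lb/h.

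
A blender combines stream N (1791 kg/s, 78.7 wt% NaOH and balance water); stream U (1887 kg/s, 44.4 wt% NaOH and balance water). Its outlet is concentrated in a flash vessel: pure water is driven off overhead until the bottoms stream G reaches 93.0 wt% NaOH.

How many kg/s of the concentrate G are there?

NaOH entering = 1791×0.787 + 1887×0.444 = 2247.3 kg/s.
All NaOH reports to G, so G = 2247.3/0.930 = 2416.5 kg/s.

2416 kg/s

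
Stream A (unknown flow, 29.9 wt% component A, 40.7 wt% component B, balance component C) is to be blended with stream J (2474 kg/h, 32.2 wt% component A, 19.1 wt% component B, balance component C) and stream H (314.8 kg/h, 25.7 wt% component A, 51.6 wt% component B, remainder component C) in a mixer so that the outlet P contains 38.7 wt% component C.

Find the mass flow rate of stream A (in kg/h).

2119 kg/h

Let A be the unknown flow. Total out = 2788.8 + A.
component C balance: 1276.3 + 0.294·A = 0.387·(2788.8 + A)
(0.294 − 0.387)·A = 0.387×2788.8 − 1276.3 = -197.03
A = -197.03 / -0.093 = 2118.6 kg/h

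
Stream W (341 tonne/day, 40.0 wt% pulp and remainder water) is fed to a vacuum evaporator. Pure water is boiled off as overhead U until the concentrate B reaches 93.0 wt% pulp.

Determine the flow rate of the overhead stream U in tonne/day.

pulp is conserved: 341×0.400 = 136.4 tonne/day all reports to the concentrate.
Concentrate = 136.4/(target fraction) = 146.67 tonne/day.
Overhead = 341 − 146.67 = 194.33 tonne/day.

194.3 tonne/day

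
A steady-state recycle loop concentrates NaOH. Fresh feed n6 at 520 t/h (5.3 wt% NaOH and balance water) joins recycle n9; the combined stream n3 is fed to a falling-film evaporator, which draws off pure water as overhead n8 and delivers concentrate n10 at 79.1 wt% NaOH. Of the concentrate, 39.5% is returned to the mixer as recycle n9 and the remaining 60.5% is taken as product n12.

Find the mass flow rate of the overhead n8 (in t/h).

Overall NaOH balance (none leaves overhead): NaOH in fresh feed = NaOH in product, i.e. 520×0.053 = (1−0.395)·n10·0.791.
n10 = 27.56/(0.791×0.605) = 57.59 t/h.
Recycle n9 = 0.395×57.59 = 22.748 t/h.
Combined feed n3 = 520 + 22.748 = 542.75 t/h.
Overhead n8 = n3 − n10 = 542.75 − 57.59 = 485.16 t/h.

485.2 t/h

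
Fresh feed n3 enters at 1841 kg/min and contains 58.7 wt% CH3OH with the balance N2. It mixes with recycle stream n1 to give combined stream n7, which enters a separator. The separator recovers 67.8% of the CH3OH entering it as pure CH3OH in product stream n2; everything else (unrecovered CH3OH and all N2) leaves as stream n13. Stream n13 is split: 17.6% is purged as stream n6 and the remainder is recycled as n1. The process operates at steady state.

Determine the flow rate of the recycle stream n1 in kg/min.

N2 enters only via n3 and leaves only via the purge: 1841×0.413 = 0.176×(N2 in n13), and the separator passes all N2, so N2 in n7 = N2 in n13 = 4320.1 kg/min.
CH3OH in n7: m_A = 1841×0.587 + (1−0.176)·(1−0.678)·m_A, so m_A = 1080.7/0.7347 = 1471 kg/min.
n13 = (1−0.678)×1471 + 4320.1 = 4793.7 kg/min.
Recycle n1 = (1−0.176)×4793.7 = 3950 kg/min.

3950 kg/min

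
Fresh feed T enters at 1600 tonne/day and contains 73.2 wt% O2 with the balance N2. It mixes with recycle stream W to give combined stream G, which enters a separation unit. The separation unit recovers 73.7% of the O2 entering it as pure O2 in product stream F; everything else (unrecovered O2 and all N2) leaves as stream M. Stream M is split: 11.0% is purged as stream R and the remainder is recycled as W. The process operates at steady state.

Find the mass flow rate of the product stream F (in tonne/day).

1127 tonne/day

O2 in G: m_A = 1600×0.732 + (1−0.110)·(1−0.737)·m_A, so m_A = 1171.2/0.7659 = 1529.1 tonne/day.
Product F = 0.737×1529.1 = 1127 tonne/day.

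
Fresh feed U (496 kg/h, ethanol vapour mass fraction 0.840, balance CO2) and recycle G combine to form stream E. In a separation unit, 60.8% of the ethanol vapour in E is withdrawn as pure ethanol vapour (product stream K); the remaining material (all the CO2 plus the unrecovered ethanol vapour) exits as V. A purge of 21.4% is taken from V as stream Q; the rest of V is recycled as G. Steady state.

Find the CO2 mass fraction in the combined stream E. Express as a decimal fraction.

0.381

CO2 enters only via U and leaves only via the purge: 496×0.160 = 0.214×(CO2 in V), and the separation unit passes all CO2, so CO2 in E = CO2 in V = 370.84 kg/h.
ethanol vapour in E: m_A = 496×0.840 + (1−0.214)·(1−0.608)·m_A, so m_A = 416.64/0.6919 = 602.18 kg/h.
E = 602.18 + 370.84 = 973.02 kg/h.
CO2 fraction in E = 370.84/973.02 = 0.381.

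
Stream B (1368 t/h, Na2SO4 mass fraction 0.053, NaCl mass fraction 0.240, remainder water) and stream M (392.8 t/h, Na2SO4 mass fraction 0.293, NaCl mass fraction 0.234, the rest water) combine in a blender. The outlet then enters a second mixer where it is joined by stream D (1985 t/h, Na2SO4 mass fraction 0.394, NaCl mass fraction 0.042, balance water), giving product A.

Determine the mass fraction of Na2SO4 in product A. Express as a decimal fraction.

Overall, product flow = 3745.8 t/h.
Na2SO4 in = 1368×0.053 + 392.8×0.293 + 1985×0.394 = 969.68 t/h.
Na2SO4 fraction in A = 0.259.

0.259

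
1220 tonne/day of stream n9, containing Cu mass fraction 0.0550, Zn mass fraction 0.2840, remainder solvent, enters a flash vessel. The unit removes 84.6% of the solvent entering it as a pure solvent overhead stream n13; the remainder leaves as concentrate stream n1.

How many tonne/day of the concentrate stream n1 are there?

537.8 tonne/day

solvent entering = 1220×0.661 = 806.42 tonne/day; overhead removed = 0.846×806.42 = 682.23 tonne/day.
Concentrate = 1220 − 682.23 = 537.77 tonne/day.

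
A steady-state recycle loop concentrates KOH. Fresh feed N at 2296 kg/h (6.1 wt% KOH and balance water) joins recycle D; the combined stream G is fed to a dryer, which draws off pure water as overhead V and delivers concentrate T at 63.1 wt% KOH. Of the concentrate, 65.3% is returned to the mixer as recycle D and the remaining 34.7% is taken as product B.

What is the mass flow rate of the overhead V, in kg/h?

Overall KOH balance (none leaves overhead): KOH in fresh feed = KOH in product, i.e. 2296×0.061 = (1−0.653)·T·0.631.
T = 140.06/(0.631×0.347) = 639.65 kg/h.
Recycle D = 0.653×639.65 = 417.69 kg/h.
Combined feed G = 2296 + 417.69 = 2713.7 kg/h.
Overhead V = G − T = 2713.7 − 639.65 = 2074 kg/h.

2074 kg/h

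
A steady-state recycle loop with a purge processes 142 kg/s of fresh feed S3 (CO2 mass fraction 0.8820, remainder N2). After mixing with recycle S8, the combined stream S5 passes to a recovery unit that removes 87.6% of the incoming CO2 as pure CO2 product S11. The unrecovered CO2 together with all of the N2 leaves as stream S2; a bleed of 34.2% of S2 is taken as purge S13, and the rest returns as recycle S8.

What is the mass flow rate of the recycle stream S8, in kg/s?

43.36 kg/s

N2 enters only via S3 and leaves only via the purge: 142×0.118 = 0.342×(N2 in S2), and the recovery unit passes all N2, so N2 in S5 = N2 in S2 = 48.994 kg/s.
CO2 in S5: m_A = 142×0.882 + (1−0.342)·(1−0.876)·m_A, so m_A = 125.24/0.9184 = 136.37 kg/s.
S2 = (1−0.876)×136.37 + 48.994 = 65.904 kg/s.
Recycle S8 = (1−0.342)×65.904 = 43.365 kg/s.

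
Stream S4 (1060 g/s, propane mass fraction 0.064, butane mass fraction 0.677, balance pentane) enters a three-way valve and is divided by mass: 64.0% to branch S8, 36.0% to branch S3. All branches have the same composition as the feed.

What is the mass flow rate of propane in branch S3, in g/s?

24.42 g/s

Branch S3 total = 0.360×1060 = 381.6 g/s.
propane in S3 = 0.064×381.6 = 24.422 g/s.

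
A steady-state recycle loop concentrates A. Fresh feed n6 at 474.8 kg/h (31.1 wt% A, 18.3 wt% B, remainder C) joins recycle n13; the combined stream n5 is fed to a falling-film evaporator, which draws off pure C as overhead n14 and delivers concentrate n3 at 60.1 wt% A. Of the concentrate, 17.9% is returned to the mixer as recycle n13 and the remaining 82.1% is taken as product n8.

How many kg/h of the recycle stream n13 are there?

53.57 kg/h

Overall A balance (none leaves overhead): A in fresh feed = A in product, i.e. 474.8×0.311 = (1−0.179)·n3·0.601.
n3 = 147.66/(0.601×0.821) = 299.26 kg/h.
Recycle n13 = 0.179×299.26 = 53.568 kg/h.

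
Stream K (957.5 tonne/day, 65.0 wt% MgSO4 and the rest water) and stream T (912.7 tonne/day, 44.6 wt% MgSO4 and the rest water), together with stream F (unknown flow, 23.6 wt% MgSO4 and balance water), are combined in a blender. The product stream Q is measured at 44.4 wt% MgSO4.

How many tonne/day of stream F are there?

957.1 tonne/day

Let F be the unknown flow. Total out = 1870.2 + F.
MgSO4 balance: 1029.4 + 0.236·F = 0.444·(1870.2 + F)
(0.236 − 0.444)·F = 0.444×1870.2 − 1029.4 = -199.07
F = -199.07 / -0.208 = 957.07 tonne/day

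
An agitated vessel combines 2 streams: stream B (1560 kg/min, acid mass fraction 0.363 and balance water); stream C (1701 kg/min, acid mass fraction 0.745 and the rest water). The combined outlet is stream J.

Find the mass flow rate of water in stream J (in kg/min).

1427 kg/min

water out = water in = 1560×0.637 + 1701×0.255 = 1427.5 kg/min.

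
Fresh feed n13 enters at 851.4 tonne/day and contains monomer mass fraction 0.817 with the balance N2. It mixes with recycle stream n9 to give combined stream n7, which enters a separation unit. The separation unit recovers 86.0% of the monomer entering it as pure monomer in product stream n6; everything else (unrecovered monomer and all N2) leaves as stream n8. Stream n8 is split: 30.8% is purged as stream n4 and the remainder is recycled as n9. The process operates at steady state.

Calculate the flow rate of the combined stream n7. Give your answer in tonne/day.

1276 tonne/day

N2 enters only via n13 and leaves only via the purge: 851.4×0.183 = 0.308×(N2 in n8), and the separation unit passes all N2, so N2 in n7 = N2 in n8 = 505.86 tonne/day.
monomer in n7: m_A = 851.4×0.817 + (1−0.308)·(1−0.860)·m_A, so m_A = 695.59/0.9031 = 770.21 tonne/day.
n7 = 770.21 + 505.86 = 1276.1 tonne/day.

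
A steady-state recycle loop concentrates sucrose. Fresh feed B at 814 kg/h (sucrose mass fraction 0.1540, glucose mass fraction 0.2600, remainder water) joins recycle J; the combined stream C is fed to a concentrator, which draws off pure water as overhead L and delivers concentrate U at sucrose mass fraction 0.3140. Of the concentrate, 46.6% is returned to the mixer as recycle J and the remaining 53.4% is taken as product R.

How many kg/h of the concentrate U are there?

Overall sucrose balance (none leaves overhead): sucrose in fresh feed = sucrose in product, i.e. 814×0.154 = (1−0.466)·U·0.314.
U = 125.36/(0.314×0.534) = 747.61 kg/h.

747.6 kg/h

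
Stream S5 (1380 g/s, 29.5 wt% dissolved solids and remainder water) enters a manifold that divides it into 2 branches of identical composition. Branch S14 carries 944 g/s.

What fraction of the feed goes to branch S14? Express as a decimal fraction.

0.684

Fraction to S14 = 944/1380 = 0.6841.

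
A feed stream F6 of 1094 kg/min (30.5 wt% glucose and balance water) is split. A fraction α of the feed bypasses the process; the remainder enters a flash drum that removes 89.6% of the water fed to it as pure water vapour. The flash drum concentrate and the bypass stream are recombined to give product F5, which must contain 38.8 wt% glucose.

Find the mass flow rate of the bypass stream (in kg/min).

718.2 kg/min

All 1094×0.305 = 333.67 kg/min of glucose reaches F5, so F5 = 333.67/0.388 = 859.97 kg/min and vapour = 234.03 kg/min.
The evaporator receives (1−α)·1094 of feed at 0.695 water and removes 0.896 of that water:
0.896×0.695×(1−α)×1094 = 234.03
(1−α) = 234.03/681.26 = 0.3435;  α = 0.6565.
Bypass flow = 0.6565×1094 = 718.19 kg/min.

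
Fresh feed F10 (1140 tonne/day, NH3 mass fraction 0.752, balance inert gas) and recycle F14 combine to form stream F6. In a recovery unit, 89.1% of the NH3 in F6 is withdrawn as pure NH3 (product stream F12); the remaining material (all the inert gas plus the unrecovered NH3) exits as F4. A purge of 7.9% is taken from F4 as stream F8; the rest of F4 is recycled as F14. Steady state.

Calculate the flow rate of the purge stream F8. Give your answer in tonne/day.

inert gas enters only via F10 and leaves only via the purge: 1140×0.248 = 0.079×(inert gas in F4), and the recovery unit passes all inert gas, so inert gas in F6 = inert gas in F4 = 3578.7 tonne/day.
NH3 in F6: m_A = 1140×0.752 + (1−0.079)·(1−0.891)·m_A, so m_A = 857.28/0.8996 = 952.95 tonne/day.
F4 = (1−0.891)×952.95 + 3578.7 = 3682.6 tonne/day.
Purge F8 = 0.079×3682.6 = 290.93 tonne/day.

290.9 tonne/day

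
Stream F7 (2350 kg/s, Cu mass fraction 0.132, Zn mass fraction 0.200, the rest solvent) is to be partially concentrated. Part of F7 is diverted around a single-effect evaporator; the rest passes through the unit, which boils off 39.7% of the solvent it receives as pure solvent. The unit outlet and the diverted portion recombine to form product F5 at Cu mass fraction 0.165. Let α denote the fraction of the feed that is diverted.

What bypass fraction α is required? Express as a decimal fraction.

All 2350×0.132 = 310.2 kg/s of Cu reaches F5, so F5 = 310.2/0.165 = 1880 kg/s and vapour = 470 kg/s.
The evaporator receives (1−α)·2350 of feed at 0.668 solvent and removes 0.397 of that solvent:
0.397×0.668×(1−α)×2350 = 470
(1−α) = 470/623.21 = 0.7542;  α = 0.2458.

0.246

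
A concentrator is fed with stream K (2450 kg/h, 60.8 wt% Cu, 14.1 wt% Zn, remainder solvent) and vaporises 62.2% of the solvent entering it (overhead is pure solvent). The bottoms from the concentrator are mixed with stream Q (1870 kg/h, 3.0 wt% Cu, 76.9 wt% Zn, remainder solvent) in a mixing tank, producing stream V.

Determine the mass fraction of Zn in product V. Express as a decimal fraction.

Vapour removed = 0.622×0.251×2450 = 382.5 kg/h; concentrate = 2067.5 kg/h.
Zn reaching the mixer = 345.45 (from concentrate) + 1870×0.769 = 1783.5 kg/h.
Product flow = 2067.5 + 1870 = 3937.5 kg/h; Zn fraction = 0.453.

0.453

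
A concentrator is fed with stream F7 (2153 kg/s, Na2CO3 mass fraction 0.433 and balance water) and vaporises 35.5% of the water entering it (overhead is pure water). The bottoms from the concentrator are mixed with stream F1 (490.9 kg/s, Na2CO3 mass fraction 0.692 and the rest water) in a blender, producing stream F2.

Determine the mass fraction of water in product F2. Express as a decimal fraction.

Vapour removed = 0.355×0.567×2153 = 433.37 kg/s; concentrate = 1719.6 kg/s.
water reaching the mixer = 787.38 (from concentrate) + 490.9×0.308 = 938.58 kg/s.
Product flow = 1719.6 + 490.9 = 2210.5 kg/s; water fraction = 0.425.

0.425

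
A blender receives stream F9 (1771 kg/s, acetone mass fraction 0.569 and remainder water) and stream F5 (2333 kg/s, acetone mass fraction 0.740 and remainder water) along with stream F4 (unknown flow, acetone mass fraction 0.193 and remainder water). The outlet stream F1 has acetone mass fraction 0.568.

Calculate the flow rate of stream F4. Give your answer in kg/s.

Let F4 be the unknown flow. Total out = 4104 + F4.
acetone balance: 2734.1 + 0.193·F4 = 0.568·(4104 + F4)
(0.193 − 0.568)·F4 = 0.568×4104 − 2734.1 = -403.05
F4 = -403.05 / -0.375 = 1074.8 kg/s

1075 kg/s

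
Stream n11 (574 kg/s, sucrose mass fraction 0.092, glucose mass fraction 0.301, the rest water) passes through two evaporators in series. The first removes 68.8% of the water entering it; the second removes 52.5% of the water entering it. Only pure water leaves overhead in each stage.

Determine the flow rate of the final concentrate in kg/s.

277.2 kg/s

water in feed = 574×0.607 = 348.42 kg/s.
After stage 1: water left = (1−0.688)×348.42 = 108.71; stream total = 334.29 kg/s.
After stage 2: water left = (1−0.525)×108.71 = 51.636; final concentrate = 277.22 kg/s.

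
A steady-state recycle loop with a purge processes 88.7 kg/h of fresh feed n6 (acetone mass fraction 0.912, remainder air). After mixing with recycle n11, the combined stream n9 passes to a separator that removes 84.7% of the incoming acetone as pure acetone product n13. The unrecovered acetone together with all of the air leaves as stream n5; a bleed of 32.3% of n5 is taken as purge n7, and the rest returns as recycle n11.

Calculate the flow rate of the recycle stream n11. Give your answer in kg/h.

air enters only via n6 and leaves only via the purge: 88.7×0.088 = 0.323×(air in n5), and the separator passes all air, so air in n9 = air in n5 = 24.166 kg/h.
acetone in n9: m_A = 88.7×0.912 + (1−0.323)·(1−0.847)·m_A, so m_A = 80.894/0.8964 = 90.242 kg/h.
n5 = (1−0.847)×90.242 + 24.166 = 37.973 kg/h.
Recycle n11 = (1−0.323)×37.973 = 25.708 kg/h.

25.71 kg/h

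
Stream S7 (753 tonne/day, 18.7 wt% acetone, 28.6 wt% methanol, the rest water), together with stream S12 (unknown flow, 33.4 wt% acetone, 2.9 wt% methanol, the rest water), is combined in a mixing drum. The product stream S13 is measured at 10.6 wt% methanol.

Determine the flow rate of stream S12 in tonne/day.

1760 tonne/day

Let S12 be the unknown flow. Total out = 753 + S12.
methanol balance: 215.36 + 0.029·S12 = 0.106·(753 + S12)
(0.029 − 0.106)·S12 = 0.106×753 − 215.36 = -135.54
S12 = -135.54 / -0.077 = 1760.3 tonne/day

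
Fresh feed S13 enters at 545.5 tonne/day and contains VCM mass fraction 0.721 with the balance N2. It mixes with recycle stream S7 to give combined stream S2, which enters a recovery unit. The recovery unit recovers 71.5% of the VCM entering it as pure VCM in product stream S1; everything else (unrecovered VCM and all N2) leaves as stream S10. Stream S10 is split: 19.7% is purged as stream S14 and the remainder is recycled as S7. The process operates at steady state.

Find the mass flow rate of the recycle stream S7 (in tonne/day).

737.1 tonne/day

N2 enters only via S13 and leaves only via the purge: 545.5×0.279 = 0.197×(N2 in S10), and the recovery unit passes all N2, so N2 in S2 = N2 in S10 = 772.56 tonne/day.
VCM in S2: m_A = 545.5×0.721 + (1−0.197)·(1−0.715)·m_A, so m_A = 393.31/0.7711 = 510.03 tonne/day.
S10 = (1−0.715)×510.03 + 772.56 = 917.92 tonne/day.
Recycle S7 = (1−0.197)×917.92 = 737.09 tonne/day.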